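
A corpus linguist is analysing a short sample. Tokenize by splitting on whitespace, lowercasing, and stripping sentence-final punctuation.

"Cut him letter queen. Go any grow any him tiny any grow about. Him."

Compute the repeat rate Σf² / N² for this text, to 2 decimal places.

0.14

Frequencies: him:3, any:3, grow:2, cut:1, letter:1, queen:1, go:1, tiny:1, about:1
Σf² = 28; N² = 196
Repeat rate = 28 / 196 = 0.14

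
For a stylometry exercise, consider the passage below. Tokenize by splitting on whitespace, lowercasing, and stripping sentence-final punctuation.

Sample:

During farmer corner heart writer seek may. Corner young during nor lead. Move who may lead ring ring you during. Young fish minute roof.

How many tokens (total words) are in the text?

24

Tokens: during, farmer, corner, heart, writer, seek, may, corner, young, during, nor, lead, move, who, may, lead, ring, ring, you, during, young, fish, minute, roof
N = 24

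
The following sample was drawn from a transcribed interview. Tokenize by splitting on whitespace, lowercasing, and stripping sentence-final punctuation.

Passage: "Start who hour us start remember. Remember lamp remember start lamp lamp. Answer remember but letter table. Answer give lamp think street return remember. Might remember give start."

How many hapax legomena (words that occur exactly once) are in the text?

Frequencies: remember:6, start:4, lamp:4, answer:2, give:2, who:1, hour:1, us:1, but:1, letter:1, table:1, think:1, street:1, return:1, might:1
Hapax (freq=1): but, hour, letter, might, return, street, table, think, us, who

10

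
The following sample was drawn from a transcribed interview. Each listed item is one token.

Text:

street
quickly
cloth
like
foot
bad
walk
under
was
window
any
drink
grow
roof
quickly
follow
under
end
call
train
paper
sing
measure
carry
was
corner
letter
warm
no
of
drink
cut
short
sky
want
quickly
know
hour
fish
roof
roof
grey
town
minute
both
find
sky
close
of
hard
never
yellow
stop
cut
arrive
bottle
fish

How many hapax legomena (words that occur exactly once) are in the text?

37

Frequencies: quickly:3, roof:3, under:2, was:2, drink:2, of:2, cut:2, sky:2, fish:2, street:1, cloth:1, like:1, foot:1, bad:1, walk:1, window:1, any:1, grow:1, follow:1, end:1, … (26 more, each freq 1)
Hapax (freq=1): any, arrive, bad, both, bottle, call, carry, close, cloth, corner, end, find, follow, foot, grey, grow, hard, hour, know, letter, like, measure, minute, never, no, paper, short, sing, stop, street, town, train, walk, want, warm, window, yellow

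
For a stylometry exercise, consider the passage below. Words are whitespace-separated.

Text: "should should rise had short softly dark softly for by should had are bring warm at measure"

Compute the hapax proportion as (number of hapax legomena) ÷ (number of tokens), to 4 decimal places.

Frequencies: should:3, had:2, softly:2, rise:1, short:1, dark:1, for:1, by:1, are:1, bring:1, warm:1, at:1, measure:1
Hapax count = 10; token count = 17.
Ratio = 10 / 17 = 0.5882

0.5882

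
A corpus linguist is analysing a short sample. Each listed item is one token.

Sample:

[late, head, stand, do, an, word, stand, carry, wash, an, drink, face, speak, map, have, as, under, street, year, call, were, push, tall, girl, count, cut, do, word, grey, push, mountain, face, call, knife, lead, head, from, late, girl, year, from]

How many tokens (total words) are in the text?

Tokens: late, head, stand, do, an, word, stand, carry, wash, an, drink, face, speak, map, have, as, under, street, year, call, were, push, tall, girl, count, cut, do, word, grey, push, mountain, face, call, knife, lead, head, from, late, girl, year, from
N = 41

41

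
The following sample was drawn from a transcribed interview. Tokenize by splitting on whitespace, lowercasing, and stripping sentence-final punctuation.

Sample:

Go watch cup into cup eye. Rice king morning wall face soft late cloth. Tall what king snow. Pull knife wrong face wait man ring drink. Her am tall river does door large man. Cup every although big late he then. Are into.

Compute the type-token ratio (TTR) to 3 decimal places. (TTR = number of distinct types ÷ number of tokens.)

0.814

N = 43 tokens, V = 35 types.
TTR = V / N = 35 / 43 = 0.814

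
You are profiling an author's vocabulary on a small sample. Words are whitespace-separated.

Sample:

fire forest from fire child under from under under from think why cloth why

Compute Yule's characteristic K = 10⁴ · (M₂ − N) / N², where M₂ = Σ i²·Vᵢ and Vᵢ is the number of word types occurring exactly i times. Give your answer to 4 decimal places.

Frequencies: from:3, under:3, fire:2, why:2, forest:1, child:1, think:1, cloth:1
N = 14. Frequency spectrum: V_1=4, V_2=2, V_3=2
M₂ = 1²·4 + 2²·2 + 3²·2 = 30
K = 10000 × (30 − 14) / 14² = 816.3265

816.3265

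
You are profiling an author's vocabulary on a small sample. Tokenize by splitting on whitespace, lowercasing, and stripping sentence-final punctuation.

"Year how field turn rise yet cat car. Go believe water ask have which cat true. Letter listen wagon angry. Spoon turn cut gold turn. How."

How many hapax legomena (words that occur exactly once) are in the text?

19

Frequencies: turn:3, how:2, cat:2, year:1, field:1, rise:1, yet:1, car:1, go:1, believe:1, water:1, ask:1, have:1, which:1, true:1, letter:1, listen:1, wagon:1, angry:1, spoon:1, … (2 more, each freq 1)
Hapax (freq=1): angry, ask, believe, car, cut, field, go, gold, have, letter, listen, rise, spoon, true, wagon, water, which, year, yet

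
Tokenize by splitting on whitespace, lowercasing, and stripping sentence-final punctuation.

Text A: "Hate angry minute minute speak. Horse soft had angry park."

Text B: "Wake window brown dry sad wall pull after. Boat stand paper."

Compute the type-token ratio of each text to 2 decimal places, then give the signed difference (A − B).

TTR(A) = 8/10 = 0.80
TTR(B) = 11/11 = 1.00
Difference = 0.80 − 1.00 = -0.20

-0.20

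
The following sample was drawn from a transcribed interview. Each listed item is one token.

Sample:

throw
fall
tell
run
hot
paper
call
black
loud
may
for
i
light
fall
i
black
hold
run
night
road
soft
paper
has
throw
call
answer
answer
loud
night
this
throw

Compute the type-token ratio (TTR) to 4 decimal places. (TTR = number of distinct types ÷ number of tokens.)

N = 31 tokens, V = 20 types.
TTR = V / N = 20 / 31 = 0.6452

0.6452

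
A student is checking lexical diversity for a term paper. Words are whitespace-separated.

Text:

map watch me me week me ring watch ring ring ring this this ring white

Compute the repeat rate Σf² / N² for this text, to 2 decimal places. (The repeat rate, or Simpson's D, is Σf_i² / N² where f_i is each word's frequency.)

0.20

Frequencies: ring:5, me:3, watch:2, this:2, map:1, week:1, white:1
Σf² = 45; N² = 225
Repeat rate = 45 / 225 = 0.20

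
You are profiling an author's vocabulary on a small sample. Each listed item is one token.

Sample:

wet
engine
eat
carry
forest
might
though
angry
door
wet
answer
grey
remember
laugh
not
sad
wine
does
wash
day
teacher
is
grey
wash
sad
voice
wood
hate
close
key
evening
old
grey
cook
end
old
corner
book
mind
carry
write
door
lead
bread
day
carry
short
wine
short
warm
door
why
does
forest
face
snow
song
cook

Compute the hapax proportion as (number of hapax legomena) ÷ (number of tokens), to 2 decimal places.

0.50

Frequencies: carry:3, door:3, grey:3, wet:2, forest:2, sad:2, wine:2, does:2, wash:2, day:2, old:2, cook:2, short:2, engine:1, eat:1, might:1, though:1, angry:1, answer:1, remember:1, … (22 more, each freq 1)
Hapax count = 29; token count = 58.
Ratio = 29 / 58 = 0.50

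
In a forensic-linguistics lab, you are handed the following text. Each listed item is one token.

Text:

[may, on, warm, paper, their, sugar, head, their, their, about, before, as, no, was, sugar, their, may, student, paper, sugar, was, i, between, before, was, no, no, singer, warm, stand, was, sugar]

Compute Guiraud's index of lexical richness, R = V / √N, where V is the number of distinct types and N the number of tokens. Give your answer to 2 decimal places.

N = 32, V = 17.
√N = 5.656854
R = 17 / 5.656854 = 3.01

3.01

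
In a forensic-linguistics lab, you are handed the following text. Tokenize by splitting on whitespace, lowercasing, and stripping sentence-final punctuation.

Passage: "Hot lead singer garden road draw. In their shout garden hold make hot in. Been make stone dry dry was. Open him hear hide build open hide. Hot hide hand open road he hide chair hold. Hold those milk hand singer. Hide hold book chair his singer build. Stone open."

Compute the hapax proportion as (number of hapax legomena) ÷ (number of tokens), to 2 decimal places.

Frequencies: hide:5, hold:4, open:4, hot:3, singer:3, garden:2, road:2, in:2, make:2, stone:2, dry:2, build:2, hand:2, chair:2, lead:1, draw:1, their:1, shout:1, been:1, was:1, … (7 more, each freq 1)
Hapax count = 13; token count = 50.
Ratio = 13 / 50 = 0.26

0.26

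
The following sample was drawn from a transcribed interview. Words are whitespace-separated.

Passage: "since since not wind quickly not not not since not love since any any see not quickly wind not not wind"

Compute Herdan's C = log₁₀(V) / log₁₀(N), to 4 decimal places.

0.6392

N = 21, V = 7.
log₁₀(V) = 0.845098, log₁₀(N) = 1.322219
C = 0.845098 / 1.322219 = 0.6392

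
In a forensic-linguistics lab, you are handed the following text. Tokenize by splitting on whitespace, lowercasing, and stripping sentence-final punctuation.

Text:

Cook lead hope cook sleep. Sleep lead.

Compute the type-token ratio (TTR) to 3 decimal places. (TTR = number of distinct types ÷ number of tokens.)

0.571

N = 7 tokens, V = 4 types.
TTR = V / N = 4 / 7 = 0.571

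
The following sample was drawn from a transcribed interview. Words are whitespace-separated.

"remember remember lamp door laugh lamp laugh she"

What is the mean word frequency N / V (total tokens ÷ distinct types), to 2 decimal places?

N = 8 tokens, V = 5 types.
Mean frequency = N / V = 8 / 5 = 1.60

1.60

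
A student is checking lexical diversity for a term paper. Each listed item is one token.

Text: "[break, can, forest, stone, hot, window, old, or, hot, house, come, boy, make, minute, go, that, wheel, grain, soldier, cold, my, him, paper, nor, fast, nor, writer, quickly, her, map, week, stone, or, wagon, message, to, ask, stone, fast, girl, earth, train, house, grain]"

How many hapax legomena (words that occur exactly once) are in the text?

29

Frequencies: stone:3, hot:2, or:2, house:2, grain:2, nor:2, fast:2, break:1, can:1, forest:1, window:1, old:1, come:1, boy:1, make:1, minute:1, go:1, that:1, wheel:1, soldier:1, … (16 more, each freq 1)
Hapax (freq=1): ask, boy, break, can, cold, come, earth, forest, girl, go, her, him, make, map, message, minute, my, old, paper, quickly, soldier, that, to, train, wagon, week, wheel, window, writer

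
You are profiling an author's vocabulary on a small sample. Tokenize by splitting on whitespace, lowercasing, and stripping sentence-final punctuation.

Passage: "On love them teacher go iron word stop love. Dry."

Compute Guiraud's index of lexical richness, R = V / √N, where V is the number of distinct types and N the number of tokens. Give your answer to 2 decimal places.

2.85

N = 10, V = 9.
√N = 3.162278
R = 9 / 3.162278 = 2.85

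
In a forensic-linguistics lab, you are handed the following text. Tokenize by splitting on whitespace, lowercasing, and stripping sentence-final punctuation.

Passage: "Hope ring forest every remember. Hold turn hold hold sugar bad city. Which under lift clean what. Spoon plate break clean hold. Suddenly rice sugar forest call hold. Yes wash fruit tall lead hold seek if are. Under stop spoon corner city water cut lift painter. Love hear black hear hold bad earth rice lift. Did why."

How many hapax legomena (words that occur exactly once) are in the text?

Frequencies: hold:7, lift:3, forest:2, sugar:2, bad:2, city:2, under:2, clean:2, spoon:2, rice:2, hear:2, hope:1, ring:1, every:1, remember:1, turn:1, which:1, what:1, plate:1, break:1, … (20 more, each freq 1)
Hapax (freq=1): are, black, break, call, corner, cut, did, earth, every, fruit, hope, if, lead, love, painter, plate, remember, ring, seek, stop, suddenly, tall, turn, wash, water, what, which, why, yes

29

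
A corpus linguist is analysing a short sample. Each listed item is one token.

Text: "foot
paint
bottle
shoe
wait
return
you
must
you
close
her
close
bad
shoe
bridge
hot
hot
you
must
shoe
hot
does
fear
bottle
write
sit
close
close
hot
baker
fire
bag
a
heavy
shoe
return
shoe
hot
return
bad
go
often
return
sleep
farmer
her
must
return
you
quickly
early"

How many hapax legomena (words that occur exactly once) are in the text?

Frequencies: shoe:5, return:5, hot:5, you:4, close:4, must:3, bottle:2, her:2, bad:2, foot:1, paint:1, wait:1, bridge:1, does:1, fear:1, write:1, sit:1, baker:1, fire:1, bag:1, … (8 more, each freq 1)
Hapax (freq=1): a, bag, baker, bridge, does, early, farmer, fear, fire, foot, go, heavy, often, paint, quickly, sit, sleep, wait, write

19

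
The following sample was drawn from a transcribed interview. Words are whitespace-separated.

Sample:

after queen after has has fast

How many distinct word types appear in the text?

4

Distinct types: {after, fast, has, queen}
V = 4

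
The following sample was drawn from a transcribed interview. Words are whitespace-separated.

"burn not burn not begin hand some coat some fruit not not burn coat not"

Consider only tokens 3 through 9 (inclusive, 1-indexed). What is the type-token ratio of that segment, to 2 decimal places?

0.86

Segment tokens 3–9: burn, not, begin, hand, some, coat, some
Segment N = 7, segment V = 6.
TTR = 6 / 7 = 0.86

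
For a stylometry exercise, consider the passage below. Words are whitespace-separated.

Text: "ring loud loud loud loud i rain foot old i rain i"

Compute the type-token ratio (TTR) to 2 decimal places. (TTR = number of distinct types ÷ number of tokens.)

N = 12 tokens, V = 6 types.
TTR = V / N = 6 / 12 = 0.50

0.50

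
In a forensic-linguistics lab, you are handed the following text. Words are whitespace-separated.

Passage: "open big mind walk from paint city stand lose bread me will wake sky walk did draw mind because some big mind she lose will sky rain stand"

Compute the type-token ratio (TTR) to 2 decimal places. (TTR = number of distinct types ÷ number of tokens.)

N = 28 tokens, V = 20 types.
TTR = V / N = 20 / 28 = 0.71

0.71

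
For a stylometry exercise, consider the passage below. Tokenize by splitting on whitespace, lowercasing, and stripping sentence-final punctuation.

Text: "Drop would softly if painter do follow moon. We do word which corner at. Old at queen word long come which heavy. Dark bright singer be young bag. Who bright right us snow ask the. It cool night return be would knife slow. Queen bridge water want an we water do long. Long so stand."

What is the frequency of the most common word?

3

Frequencies: do:3, long:3, would:2, we:2, word:2, which:2, at:2, queen:2, bright:2, be:2, water:2, drop:1, softly:1, if:1, painter:1, follow:1, moon:1, corner:1, old:1, come:1, … (22 more, each freq 1)
Most common: 'do' with frequency 3.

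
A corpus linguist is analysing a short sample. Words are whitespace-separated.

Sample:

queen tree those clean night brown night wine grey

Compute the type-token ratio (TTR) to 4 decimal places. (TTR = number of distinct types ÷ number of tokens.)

0.8889

N = 9 tokens, V = 8 types.
TTR = V / N = 8 / 9 = 0.8889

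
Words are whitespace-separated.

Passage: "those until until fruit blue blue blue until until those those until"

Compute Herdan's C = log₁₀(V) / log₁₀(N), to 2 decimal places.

N = 12, V = 4.
log₁₀(V) = 0.602060, log₁₀(N) = 1.079181
C = 0.602060 / 1.079181 = 0.56

0.56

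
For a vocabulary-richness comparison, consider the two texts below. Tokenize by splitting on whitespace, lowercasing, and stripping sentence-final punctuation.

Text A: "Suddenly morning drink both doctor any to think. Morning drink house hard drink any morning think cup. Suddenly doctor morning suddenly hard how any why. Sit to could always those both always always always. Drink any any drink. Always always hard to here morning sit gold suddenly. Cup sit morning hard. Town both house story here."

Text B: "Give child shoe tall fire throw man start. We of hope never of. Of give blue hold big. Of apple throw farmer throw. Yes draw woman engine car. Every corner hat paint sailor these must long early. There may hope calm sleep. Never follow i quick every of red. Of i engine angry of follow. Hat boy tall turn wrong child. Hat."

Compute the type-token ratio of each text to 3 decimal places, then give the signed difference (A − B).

-0.319

TTR(A) = 21/56 = 0.375
TTR(B) = 43/62 = 0.694
Difference = 0.375 − 0.694 = -0.319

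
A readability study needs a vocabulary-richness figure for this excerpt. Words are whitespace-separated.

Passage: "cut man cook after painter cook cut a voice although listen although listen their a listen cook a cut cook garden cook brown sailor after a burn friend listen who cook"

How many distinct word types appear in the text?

Distinct types: {a, after, although, brown, burn, cook, cut, friend, garden, listen, man, painter, sailor, their, voice, who}
V = 16

16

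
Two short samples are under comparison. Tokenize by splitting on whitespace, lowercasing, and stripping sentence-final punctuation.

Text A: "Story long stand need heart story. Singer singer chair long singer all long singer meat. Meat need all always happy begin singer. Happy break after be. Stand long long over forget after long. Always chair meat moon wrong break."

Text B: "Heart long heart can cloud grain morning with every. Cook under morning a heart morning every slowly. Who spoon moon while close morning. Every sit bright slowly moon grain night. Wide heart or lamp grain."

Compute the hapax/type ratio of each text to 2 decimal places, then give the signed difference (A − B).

A: hapax=7, V=19, ratio=0.37
B: hapax=17, V=23, ratio=0.74
Difference = 0.37 − 0.74 = -0.37

-0.37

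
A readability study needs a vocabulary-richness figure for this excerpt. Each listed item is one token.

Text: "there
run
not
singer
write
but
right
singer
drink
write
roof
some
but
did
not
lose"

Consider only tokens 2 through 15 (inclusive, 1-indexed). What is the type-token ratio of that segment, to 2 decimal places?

0.71

Segment tokens 2–15: run, not, singer, write, but, right, singer, drink, write, roof, some, but, did, not
Segment N = 14, segment V = 10.
TTR = 10 / 14 = 0.71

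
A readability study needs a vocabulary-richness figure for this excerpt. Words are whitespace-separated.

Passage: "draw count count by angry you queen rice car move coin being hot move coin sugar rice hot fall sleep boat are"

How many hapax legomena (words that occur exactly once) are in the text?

Frequencies: count:2, rice:2, move:2, coin:2, hot:2, draw:1, by:1, angry:1, you:1, queen:1, car:1, being:1, sugar:1, fall:1, sleep:1, boat:1, are:1
Hapax (freq=1): angry, are, being, boat, by, car, draw, fall, queen, sleep, sugar, you

12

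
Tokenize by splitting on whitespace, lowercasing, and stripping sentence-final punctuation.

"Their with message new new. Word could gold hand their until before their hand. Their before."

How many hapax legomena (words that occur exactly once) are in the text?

Frequencies: their:4, new:2, hand:2, before:2, with:1, message:1, word:1, could:1, gold:1, until:1
Hapax (freq=1): could, gold, message, until, with, word

6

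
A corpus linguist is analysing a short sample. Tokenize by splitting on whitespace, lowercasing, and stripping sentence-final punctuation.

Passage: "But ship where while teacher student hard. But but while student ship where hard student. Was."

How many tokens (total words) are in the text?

16

Tokens: but, ship, where, while, teacher, student, hard, but, but, while, student, ship, where, hard, student, was
N = 16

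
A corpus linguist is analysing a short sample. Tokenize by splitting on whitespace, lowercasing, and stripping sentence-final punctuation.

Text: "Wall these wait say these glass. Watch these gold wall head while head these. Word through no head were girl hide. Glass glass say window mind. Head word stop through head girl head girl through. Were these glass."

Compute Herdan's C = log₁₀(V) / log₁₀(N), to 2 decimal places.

0.79

N = 38, V = 18.
log₁₀(V) = 1.255273, log₁₀(N) = 1.579784
C = 1.255273 / 1.579784 = 0.79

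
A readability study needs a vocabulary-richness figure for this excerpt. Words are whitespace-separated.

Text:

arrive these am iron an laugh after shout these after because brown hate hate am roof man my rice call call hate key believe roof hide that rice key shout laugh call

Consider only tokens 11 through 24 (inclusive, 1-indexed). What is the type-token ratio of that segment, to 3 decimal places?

0.786

Segment tokens 11–24: because, brown, hate, hate, am, roof, man, my, rice, call, call, hate, key, believe
Segment N = 14, segment V = 11.
TTR = 11 / 14 = 0.786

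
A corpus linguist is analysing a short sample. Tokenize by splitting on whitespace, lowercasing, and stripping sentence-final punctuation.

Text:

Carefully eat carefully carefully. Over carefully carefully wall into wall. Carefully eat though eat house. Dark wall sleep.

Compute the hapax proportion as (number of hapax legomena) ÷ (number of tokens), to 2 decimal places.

Frequencies: carefully:6, eat:3, wall:3, over:1, into:1, though:1, house:1, dark:1, sleep:1
Hapax count = 6; token count = 18.
Ratio = 6 / 18 = 0.33

0.33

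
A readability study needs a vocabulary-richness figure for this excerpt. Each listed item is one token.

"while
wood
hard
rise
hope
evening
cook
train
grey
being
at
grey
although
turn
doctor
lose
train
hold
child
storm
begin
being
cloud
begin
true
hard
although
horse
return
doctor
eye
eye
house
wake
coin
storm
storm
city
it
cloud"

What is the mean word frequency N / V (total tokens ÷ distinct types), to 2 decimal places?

N = 40 tokens, V = 29 types.
Mean frequency = N / V = 40 / 29 = 1.38

1.38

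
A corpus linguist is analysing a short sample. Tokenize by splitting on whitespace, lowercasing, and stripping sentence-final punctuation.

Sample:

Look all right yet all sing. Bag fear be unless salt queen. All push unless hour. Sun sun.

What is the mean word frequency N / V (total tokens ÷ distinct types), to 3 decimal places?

N = 18 tokens, V = 14 types.
Mean frequency = N / V = 18 / 14 = 1.286

1.286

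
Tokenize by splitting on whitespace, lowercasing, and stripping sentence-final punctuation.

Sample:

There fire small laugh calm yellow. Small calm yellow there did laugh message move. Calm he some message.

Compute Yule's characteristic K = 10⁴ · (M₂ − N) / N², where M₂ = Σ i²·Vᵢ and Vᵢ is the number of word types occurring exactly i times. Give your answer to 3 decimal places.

493.827

Frequencies: calm:3, there:2, small:2, laugh:2, yellow:2, message:2, fire:1, did:1, move:1, he:1, some:1
N = 18. Frequency spectrum: V_1=5, V_2=5, V_3=1
M₂ = 1²·5 + 2²·5 + 3²·1 = 34
K = 10000 × (34 − 18) / 18² = 493.827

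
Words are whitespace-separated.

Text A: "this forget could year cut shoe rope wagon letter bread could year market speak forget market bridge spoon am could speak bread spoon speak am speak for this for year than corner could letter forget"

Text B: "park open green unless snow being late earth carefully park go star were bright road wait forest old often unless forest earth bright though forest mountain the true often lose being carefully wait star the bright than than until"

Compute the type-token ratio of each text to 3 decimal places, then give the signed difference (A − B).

TTR(A) = 18/35 = 0.514
TTR(B) = 25/39 = 0.641
Difference = 0.514 − 0.641 = -0.127

-0.127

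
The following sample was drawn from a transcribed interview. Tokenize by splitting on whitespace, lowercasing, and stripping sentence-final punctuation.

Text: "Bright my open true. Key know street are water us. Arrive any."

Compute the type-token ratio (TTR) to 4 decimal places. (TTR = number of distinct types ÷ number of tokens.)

1.0000

N = 12 tokens, V = 12 types.
TTR = V / N = 12 / 12 = 1.0000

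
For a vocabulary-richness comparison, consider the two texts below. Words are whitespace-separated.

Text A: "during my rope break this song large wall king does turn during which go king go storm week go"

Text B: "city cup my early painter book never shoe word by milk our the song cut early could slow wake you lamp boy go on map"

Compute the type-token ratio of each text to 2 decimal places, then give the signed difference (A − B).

TTR(A) = 15/19 = 0.79
TTR(B) = 24/25 = 0.96
Difference = 0.79 − 0.96 = -0.17

-0.17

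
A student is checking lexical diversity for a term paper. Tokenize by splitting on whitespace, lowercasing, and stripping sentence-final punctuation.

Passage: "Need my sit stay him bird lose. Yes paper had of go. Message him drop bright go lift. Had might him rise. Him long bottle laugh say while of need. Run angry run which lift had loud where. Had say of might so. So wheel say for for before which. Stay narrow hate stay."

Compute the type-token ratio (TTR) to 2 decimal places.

N = 54 tokens, V = 34 types.
TTR = V / N = 34 / 54 = 0.63

0.63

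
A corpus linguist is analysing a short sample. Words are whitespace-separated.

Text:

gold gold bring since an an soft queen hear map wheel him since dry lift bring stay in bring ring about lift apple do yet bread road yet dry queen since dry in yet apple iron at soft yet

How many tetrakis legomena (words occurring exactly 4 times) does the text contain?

1

Frequencies: yet:4, bring:3, since:3, dry:3, gold:2, an:2, soft:2, queen:2, lift:2, in:2, apple:2, hear:1, map:1, wheel:1, him:1, stay:1, ring:1, about:1, do:1, bread:1, … (3 more, each freq 1)
Words with frequency 4: yet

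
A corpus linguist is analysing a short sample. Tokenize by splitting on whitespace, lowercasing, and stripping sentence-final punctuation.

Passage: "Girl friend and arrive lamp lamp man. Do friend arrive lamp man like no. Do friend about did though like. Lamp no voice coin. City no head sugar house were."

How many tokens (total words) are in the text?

Tokens: girl, friend, and, arrive, lamp, lamp, man, do, friend, arrive, lamp, man, like, no, do, friend, about, did, though, like, lamp, no, voice, coin, city, no, head, sugar, house, were
N = 30

30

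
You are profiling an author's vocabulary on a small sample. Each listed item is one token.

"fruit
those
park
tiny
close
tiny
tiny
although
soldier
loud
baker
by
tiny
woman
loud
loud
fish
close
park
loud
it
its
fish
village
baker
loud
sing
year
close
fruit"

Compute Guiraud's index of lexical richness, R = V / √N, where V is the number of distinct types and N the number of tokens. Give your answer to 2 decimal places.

3.10

N = 30, V = 17.
√N = 5.477226
R = 17 / 5.477226 = 3.10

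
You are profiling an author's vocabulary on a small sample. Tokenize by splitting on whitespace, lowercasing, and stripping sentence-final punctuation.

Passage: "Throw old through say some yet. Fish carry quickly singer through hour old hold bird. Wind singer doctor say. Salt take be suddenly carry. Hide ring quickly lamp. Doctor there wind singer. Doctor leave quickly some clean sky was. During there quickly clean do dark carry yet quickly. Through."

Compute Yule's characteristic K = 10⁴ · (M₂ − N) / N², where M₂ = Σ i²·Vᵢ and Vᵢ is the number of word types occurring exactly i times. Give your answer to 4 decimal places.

Frequencies: quickly:5, through:3, carry:3, singer:3, doctor:3, old:2, say:2, some:2, yet:2, wind:2, there:2, clean:2, throw:1, fish:1, hour:1, hold:1, bird:1, salt:1, take:1, be:1, … (10 more, each freq 1)
N = 49. Frequency spectrum: V_1=18, V_2=7, V_3=4, V_5=1
M₂ = 1²·18 + 2²·7 + 3²·4 + 5²·1 = 107
K = 10000 × (107 − 49) / 49² = 241.5660

241.5660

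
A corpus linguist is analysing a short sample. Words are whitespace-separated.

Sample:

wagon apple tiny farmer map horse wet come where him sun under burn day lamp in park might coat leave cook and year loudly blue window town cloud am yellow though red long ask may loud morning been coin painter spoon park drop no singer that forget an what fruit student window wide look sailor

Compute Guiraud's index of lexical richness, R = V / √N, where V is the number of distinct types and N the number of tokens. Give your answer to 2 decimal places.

N = 55, V = 53.
√N = 7.416198
R = 53 / 7.416198 = 7.15

7.15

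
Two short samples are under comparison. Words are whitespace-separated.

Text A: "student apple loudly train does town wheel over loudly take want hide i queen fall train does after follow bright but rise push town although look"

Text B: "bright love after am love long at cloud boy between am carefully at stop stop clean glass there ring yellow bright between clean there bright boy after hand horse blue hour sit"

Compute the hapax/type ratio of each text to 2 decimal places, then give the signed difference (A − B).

A: hapax=18, V=22, ratio=0.82
B: hapax=11, V=21, ratio=0.52
Difference = 0.82 − 0.52 = 0.30

0.30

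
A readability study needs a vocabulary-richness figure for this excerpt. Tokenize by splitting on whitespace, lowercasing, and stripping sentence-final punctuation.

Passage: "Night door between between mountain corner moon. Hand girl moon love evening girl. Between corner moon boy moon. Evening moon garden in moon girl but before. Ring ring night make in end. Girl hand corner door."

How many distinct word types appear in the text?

18

Distinct types: {before, between, boy, but, corner, door, end, evening, garden, girl, hand, in, love, make, moon, mountain, night, ring}
V = 18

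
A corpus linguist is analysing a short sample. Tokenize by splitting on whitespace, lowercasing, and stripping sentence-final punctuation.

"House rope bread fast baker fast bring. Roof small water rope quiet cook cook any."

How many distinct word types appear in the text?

12

Distinct types: {any, baker, bread, bring, cook, fast, house, quiet, roof, rope, small, water}
V = 12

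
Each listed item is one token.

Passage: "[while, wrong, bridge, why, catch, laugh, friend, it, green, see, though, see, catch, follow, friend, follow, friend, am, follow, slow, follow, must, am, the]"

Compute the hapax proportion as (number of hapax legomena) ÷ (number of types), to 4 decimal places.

0.6875

Frequencies: follow:4, friend:3, catch:2, see:2, am:2, while:1, wrong:1, bridge:1, why:1, laugh:1, it:1, green:1, though:1, slow:1, must:1, the:1
Hapax count = 11; type count = 16.
Ratio = 11 / 16 = 0.6875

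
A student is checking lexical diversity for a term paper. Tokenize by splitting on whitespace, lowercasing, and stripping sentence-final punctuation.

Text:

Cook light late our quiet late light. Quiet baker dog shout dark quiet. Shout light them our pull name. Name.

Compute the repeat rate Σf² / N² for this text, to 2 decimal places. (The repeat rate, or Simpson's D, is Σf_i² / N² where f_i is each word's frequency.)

Frequencies: light:3, quiet:3, late:2, our:2, shout:2, name:2, cook:1, baker:1, dog:1, dark:1, them:1, pull:1
Σf² = 40; N² = 400
Repeat rate = 40 / 400 = 0.10

0.10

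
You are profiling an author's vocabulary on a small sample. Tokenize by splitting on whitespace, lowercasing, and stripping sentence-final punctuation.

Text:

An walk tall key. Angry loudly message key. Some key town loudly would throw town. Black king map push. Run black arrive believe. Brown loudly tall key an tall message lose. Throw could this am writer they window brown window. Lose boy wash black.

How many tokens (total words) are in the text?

44

Tokens: an, walk, tall, key, angry, loudly, message, key, some, key, town, loudly, would, throw, town, black, king, map, push, run, black, arrive, believe, brown, loudly, tall, key, an, tall, message, lose, throw, could, this, am, writer, they, window, brown, window, lose, boy, wash, black
N = 44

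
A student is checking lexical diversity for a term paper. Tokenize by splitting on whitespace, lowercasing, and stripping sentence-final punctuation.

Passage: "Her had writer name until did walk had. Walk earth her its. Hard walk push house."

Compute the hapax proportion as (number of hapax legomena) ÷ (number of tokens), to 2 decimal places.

0.56

Frequencies: walk:3, her:2, had:2, writer:1, name:1, until:1, did:1, earth:1, its:1, hard:1, push:1, house:1
Hapax count = 9; token count = 16.
Ratio = 9 / 16 = 0.56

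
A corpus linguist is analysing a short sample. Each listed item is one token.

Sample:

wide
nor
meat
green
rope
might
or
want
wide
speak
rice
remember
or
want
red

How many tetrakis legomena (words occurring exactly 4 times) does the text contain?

0

Frequencies: wide:2, or:2, want:2, nor:1, meat:1, green:1, rope:1, might:1, speak:1, rice:1, remember:1, red:1
Words with frequency 4: (none)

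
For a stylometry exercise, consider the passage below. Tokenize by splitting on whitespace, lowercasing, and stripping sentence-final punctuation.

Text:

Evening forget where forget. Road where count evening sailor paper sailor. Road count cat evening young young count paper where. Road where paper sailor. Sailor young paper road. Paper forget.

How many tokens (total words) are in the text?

Tokens: evening, forget, where, forget, road, where, count, evening, sailor, paper, sailor, road, count, cat, evening, young, young, count, paper, where, road, where, paper, sailor, sailor, young, paper, road, paper, forget
N = 30

30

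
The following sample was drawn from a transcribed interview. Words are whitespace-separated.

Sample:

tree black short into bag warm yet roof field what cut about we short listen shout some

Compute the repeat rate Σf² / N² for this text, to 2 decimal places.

Frequencies: short:2, tree:1, black:1, into:1, bag:1, warm:1, yet:1, roof:1, field:1, what:1, cut:1, about:1, we:1, listen:1, shout:1, some:1
Σf² = 19; N² = 289
Repeat rate = 19 / 289 = 0.07

0.07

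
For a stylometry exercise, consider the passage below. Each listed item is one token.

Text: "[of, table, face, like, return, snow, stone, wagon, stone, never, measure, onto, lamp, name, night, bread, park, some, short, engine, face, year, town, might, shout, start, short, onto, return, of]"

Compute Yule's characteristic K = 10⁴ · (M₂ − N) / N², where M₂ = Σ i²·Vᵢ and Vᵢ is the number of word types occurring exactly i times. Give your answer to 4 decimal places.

133.3333

Frequencies: of:2, face:2, return:2, stone:2, onto:2, short:2, table:1, like:1, snow:1, wagon:1, never:1, measure:1, lamp:1, name:1, night:1, bread:1, park:1, some:1, engine:1, year:1, … (4 more, each freq 1)
N = 30. Frequency spectrum: V_1=18, V_2=6
M₂ = 1²·18 + 2²·6 = 42
K = 10000 × (42 − 30) / 30² = 133.3333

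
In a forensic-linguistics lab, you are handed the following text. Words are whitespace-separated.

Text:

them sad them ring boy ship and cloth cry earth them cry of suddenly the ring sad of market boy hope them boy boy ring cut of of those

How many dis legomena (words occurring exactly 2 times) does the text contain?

2

Frequencies: them:4, boy:4, of:4, ring:3, sad:2, cry:2, ship:1, and:1, cloth:1, earth:1, suddenly:1, the:1, market:1, hope:1, cut:1, those:1
Words with frequency 2: cry, sad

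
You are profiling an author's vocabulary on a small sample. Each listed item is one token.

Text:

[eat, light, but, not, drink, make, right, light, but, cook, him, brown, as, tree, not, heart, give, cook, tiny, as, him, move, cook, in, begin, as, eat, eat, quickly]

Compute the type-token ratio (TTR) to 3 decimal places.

0.655

N = 29 tokens, V = 19 types.
TTR = V / N = 19 / 29 = 0.655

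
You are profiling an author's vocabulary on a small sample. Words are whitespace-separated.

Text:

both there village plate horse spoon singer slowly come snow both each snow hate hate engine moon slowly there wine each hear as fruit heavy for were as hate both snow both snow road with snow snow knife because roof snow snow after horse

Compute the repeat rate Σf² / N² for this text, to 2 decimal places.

0.07

Frequencies: snow:8, both:4, hate:3, there:2, horse:2, slowly:2, each:2, as:2, village:1, plate:1, spoon:1, singer:1, come:1, engine:1, moon:1, wine:1, hear:1, fruit:1, heavy:1, for:1, … (7 more, each freq 1)
Σf² = 128; N² = 1936
Repeat rate = 128 / 1936 = 0.07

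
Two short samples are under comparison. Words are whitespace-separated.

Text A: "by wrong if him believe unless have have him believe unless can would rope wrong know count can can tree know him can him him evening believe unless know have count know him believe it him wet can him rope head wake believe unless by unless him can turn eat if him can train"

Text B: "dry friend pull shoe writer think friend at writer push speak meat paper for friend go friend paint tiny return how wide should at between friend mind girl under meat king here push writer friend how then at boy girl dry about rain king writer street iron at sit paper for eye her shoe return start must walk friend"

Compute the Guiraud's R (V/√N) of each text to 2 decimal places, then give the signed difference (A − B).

A: V=21, N=54, R=2.86
B: V=37, N=59, R=4.82
Difference = 2.86 − 4.82 = -1.96

-1.96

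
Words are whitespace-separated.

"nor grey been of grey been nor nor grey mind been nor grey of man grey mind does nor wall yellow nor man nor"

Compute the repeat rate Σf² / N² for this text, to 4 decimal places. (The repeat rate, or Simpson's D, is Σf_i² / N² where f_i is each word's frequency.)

0.1701

Frequencies: nor:7, grey:5, been:3, of:2, mind:2, man:2, does:1, wall:1, yellow:1
Σf² = 98; N² = 576
Repeat rate = 98 / 576 = 0.1701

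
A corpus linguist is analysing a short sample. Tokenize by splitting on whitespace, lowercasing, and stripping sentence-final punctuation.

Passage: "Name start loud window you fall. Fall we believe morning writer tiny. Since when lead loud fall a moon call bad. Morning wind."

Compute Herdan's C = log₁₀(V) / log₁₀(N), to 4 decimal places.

N = 23, V = 19.
log₁₀(V) = 1.278754, log₁₀(N) = 1.361728
C = 1.278754 / 1.361728 = 0.9391

0.9391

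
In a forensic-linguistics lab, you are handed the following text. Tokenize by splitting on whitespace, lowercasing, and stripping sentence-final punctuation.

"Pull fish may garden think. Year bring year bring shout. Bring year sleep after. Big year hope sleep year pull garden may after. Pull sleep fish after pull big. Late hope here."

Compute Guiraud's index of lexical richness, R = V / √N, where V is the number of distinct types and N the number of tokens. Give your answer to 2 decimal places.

2.47

N = 32, V = 14.
√N = 5.656854
R = 14 / 5.656854 = 2.47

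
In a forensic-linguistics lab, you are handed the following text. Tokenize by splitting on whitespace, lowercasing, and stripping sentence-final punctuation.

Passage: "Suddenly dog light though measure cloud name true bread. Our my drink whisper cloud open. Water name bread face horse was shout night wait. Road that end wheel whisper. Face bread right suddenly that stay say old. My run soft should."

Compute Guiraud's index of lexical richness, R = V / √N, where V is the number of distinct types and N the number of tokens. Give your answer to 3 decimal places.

N = 41, V = 32.
√N = 6.403124
R = 32 / 6.403124 = 4.998

4.998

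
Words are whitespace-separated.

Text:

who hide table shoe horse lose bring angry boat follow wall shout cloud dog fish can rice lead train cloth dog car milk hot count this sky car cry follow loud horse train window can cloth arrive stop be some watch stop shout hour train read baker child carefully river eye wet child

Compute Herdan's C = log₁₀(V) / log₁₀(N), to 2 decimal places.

N = 53, V = 42.
log₁₀(V) = 1.623249, log₁₀(N) = 1.724276
C = 1.623249 / 1.724276 = 0.94

0.94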